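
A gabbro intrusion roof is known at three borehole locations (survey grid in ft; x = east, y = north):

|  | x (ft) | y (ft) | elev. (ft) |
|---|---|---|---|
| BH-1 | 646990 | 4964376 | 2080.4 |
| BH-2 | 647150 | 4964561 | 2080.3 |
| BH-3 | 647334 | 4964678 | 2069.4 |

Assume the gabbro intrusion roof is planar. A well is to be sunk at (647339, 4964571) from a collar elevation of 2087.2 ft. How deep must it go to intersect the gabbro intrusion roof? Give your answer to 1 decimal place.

Two edge vectors: BH-1→BH-2 = (160, 185, -0.1), BH-1→BH-3 = (344, 302, -11).
Normal n = (BH-1→BH-2) × (BH-1→BH-3) = (-2004.8, 1725.6, -15320).
So ∂z/∂x = −n_x/n_z = −0.130861619 and ∂z/∂y = −n_y/n_z = 0.112637076.
Intercept c from BH-1: 2080.4 + 84666.16 − 559172.80 = −472426.24.
At (647339, 4964571): z_contact = −84711.83 + 559194.76 − 472426.24 = 2056.69 ft.
Depth below ground = 2087.2 − 2056.69 = 30.5 ft.

30.5 ft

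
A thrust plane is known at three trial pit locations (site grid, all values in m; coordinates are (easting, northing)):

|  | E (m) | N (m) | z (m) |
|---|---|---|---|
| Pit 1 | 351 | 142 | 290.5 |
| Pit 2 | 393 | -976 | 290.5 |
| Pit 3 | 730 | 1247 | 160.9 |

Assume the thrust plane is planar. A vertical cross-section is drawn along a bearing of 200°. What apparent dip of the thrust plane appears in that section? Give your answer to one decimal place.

6.6°

Two edge vectors: Pit 1→Pit 2 = (42, -1118, 0), Pit 1→Pit 3 = (379, 1105, -129.6).
Normal n = (Pit 1→Pit 2) × (Pit 1→Pit 3) = (144892.8, 5443.2, 470132).
So ∂z/∂E = −n_x/n_z = −0.30820 and ∂z/∂N = −n_y/n_z = −0.01158.
Unit vector along 200° is (sin 200°, cos 200°) = (-0.3420, -0.9397).
Slope in that direction = a·(-0.3420) + b·(-0.9397) = 0.11629.
Apparent dip = arctan|0.11629| = 6.6° (true dip is 17.1°, so apparent ≤ true as expected).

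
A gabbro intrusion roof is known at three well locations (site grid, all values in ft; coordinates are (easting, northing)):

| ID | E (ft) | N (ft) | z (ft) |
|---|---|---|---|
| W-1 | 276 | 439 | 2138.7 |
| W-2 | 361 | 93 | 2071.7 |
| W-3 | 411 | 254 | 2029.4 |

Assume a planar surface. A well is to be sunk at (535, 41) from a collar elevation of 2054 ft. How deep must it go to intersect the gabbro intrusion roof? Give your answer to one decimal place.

Two edge vectors: W-1→W-2 = (85, -346, -67), W-1→W-3 = (135, -185, -109.3).
Normal n = (W-1→W-2) × (W-1→W-3) = (25422.8, 245.5, 30985).
So ∂z/∂E = −n_x/n_z = −0.82049 and ∂z/∂N = −n_y/n_z = −0.00792.
Intercept c from W-1: 2138.7 + 226.45 + 3.48 = 2368.63.
At (535, 41): z_contact = −438.96 − 0.32 + 2368.63 = 1929.35 ft.
Depth below ground = 2054 − 1929.35 = 124.7 ft.

124.7 ft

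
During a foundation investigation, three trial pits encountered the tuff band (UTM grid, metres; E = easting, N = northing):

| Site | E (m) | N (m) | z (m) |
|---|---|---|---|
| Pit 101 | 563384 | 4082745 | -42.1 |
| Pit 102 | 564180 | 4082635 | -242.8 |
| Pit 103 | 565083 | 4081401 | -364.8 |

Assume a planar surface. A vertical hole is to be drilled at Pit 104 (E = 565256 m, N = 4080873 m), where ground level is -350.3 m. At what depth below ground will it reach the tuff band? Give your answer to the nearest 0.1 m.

10.1 m

Let the plane be z = a·E + b·N + c.
Pit 102−Pit 101: 796a − 110b = −200.7;  Pit 103−Pit 101: 1699a − 1344b = −322.7.
Solving gives a = −0.265301597, b = −0.095273373.
Then c = -42.1 − a·563384 − b·4082745 = 538401.46.
At (565256, 4080873): z_contact = −149963.32 − 388798.53 + 538401.46 = -360.39 m.
Depth below ground = -350.3 − (-360.39) = 10.1 m.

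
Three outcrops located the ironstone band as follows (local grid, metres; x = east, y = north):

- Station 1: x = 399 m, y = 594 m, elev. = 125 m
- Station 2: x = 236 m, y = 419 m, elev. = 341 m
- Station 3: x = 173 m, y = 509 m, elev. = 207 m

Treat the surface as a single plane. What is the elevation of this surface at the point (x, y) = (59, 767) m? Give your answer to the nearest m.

-167 m

Let the plane be z = a·x + b·y + c.
Station 2−Station 1: −163a − 175b = 216;  Station 3−Station 1: −226a − 85b = 82.
Solving gives a = 0.15606, b = −1.37965.
Then c = 125 − a·399 − b·594 = 882.24.
At (59, 767): z = 9.2 − 1058.2 + 882.24 = -166.7 m.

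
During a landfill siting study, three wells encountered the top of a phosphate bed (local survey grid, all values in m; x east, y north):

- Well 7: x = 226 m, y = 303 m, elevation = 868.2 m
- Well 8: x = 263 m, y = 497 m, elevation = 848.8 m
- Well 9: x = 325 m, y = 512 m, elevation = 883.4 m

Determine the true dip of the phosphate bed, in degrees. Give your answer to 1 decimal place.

Let the plane be z = a·x + b·y + c.
Well 8−Well 7: 37a + 194b = −19.4;  Well 9−Well 7: 99a + 209b = 15.2.
Solving gives a = 0.61042, b = −0.21642.
Gradient magnitude |∇z| = √(a² + b²) = √(0.37262 + 0.04684) = 0.64765.
True dip = arctan(0.64765) = 32.9°, dipping toward WNW (azimuth ≈ 290°).

32.9°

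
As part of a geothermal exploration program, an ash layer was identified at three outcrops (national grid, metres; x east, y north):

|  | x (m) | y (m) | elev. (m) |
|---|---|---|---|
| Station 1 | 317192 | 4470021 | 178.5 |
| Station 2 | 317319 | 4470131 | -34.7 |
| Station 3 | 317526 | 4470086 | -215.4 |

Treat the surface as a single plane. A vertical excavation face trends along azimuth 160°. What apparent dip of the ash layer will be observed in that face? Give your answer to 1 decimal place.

19.0°

Two edge vectors: Station 1→Station 2 = (127, 110, -213.2), Station 1→Station 3 = (334, 65, -393.9).
Normal n = (Station 1→Station 2) × (Station 1→Station 3) = (-29471, -21183.5, -28485).
So ∂z/∂x = −n_x/n_z = −1.03461 and ∂z/∂y = −n_y/n_z = −0.74367.
Unit vector along 160° is (sin 160°, cos 160°) = (0.3420, -0.9397).
Slope in that direction = a·(0.3420) + b·(-0.9397) = 0.34496.
Apparent dip = arctan|0.34496| = 19.0° (true dip is 51.9°, so apparent ≤ true as expected).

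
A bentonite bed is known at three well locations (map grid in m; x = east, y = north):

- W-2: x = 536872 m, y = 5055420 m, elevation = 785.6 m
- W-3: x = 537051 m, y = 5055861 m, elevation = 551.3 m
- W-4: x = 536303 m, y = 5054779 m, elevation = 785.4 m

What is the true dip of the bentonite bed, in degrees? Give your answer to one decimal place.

55.9°

Let the plane be z = a·x + b·y + c.
W-3−W-2: 179a + 441b = −234.3;  W-4−W-2: −569a − 641b = −0.2.
Solving gives a = 1.10342, b = −0.97917.
Gradient magnitude |∇z| = √(a² + b²) = √(1.21753 + 0.95876) = 1.47523.
True dip = arctan(1.47523) = 55.9°, dipping toward NW (azimuth ≈ 312°).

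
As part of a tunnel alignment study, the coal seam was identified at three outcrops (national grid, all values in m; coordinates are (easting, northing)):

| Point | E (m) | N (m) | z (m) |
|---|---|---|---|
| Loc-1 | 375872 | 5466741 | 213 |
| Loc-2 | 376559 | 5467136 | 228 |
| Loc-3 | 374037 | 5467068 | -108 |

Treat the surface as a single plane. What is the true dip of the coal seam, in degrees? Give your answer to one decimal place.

13.8°

Two edge vectors: Loc-1→Loc-2 = (687, 395, 15), Loc-1→Loc-3 = (-1835, 327, -321).
Normal n = (Loc-1→Loc-2) × (Loc-1→Loc-3) = (-131700, 193002, 949474).
So ∂z/∂E = −n_x/n_z = 0.13871 and ∂z/∂N = −n_y/n_z = −0.20327.
Gradient magnitude |∇z| = √(a² + b²) = √(0.01924 + 0.04132) = 0.24609.
True dip = arctan(0.24609) = 13.8°, dipping toward NW (azimuth ≈ 326°).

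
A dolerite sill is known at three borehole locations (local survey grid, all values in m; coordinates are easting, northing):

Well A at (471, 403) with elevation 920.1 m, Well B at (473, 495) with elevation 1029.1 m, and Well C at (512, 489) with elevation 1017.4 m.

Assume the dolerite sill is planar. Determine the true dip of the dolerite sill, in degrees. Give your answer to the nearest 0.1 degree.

Let the plane be z = a·easting + b·northing + c.
Well B−Well A: 2a + 92b = 109;  Well C−Well A: 41a + 86b = 97.3.
Solving gives a = −0.11733, b = 1.18733.
Gradient magnitude |∇z| = √(a² + b²) = √(0.01377 + 1.40976) = 1.19312.
True dip = arctan(1.19312) = 50.0°, dipping toward S (azimuth ≈ 174°).

50.0°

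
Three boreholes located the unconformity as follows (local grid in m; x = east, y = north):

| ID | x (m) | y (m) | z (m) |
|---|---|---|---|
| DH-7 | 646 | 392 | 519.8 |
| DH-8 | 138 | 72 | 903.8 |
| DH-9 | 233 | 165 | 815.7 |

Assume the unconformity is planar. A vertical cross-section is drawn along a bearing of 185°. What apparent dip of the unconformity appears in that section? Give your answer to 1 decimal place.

Let the plane be z = a·x + b·y + c.
DH-8−DH-7: −508a − 320b = 384;  DH-9−DH-7: −413a − 227b = 295.9.
Solving gives a = −0.44645, b = −0.49126.
Unit vector along 185° is (sin 185°, cos 185°) = (-0.0872, -0.9962).
Slope in that direction = a·(-0.0872) + b·(-0.9962) = 0.52830.
Apparent dip = arctan|0.52830| = 27.8° (true dip is 33.6°, so apparent ≤ true as expected).

27.8°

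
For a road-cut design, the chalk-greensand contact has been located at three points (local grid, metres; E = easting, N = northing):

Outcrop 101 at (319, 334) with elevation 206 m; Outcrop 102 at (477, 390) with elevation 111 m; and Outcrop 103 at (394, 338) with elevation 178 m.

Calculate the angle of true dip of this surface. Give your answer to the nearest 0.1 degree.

Two edge vectors: Outcrop 101→Outcrop 102 = (158, 56, -95), Outcrop 101→Outcrop 103 = (75, 4, -28).
Normal n = (Outcrop 101→Outcrop 102) × (Outcrop 101→Outcrop 103) = (-1188, -2701, -3568).
So ∂z/∂E = −n_x/n_z = −0.33296 and ∂z/∂N = −n_y/n_z = −0.75701.
Gradient magnitude |∇z| = √(a² + b²) = √(0.11086 + 0.57306) = 0.82700.
True dip = arctan(0.82700) = 39.6°, dipping toward NNE (azimuth ≈ 024°).

39.6°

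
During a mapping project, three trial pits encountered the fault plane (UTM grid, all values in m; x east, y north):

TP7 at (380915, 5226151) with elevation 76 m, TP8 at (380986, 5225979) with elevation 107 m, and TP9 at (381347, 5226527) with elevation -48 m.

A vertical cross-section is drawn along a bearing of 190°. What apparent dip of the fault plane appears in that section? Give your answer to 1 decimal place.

Let the plane be z = a·x + b·y + c.
TP8−TP7: 71a − 172b = 31;  TP9−TP7: 432a + 376b = −124.
Solving gives a = −0.09576, b = −0.21976.
Unit vector along 190° is (sin 190°, cos 190°) = (-0.1736, -0.9848).
Slope in that direction = a·(-0.1736) + b·(-0.9848) = 0.23305.
Apparent dip = arctan|0.23305| = 13.1° (true dip is 13.5°, so apparent ≤ true as expected).

13.1°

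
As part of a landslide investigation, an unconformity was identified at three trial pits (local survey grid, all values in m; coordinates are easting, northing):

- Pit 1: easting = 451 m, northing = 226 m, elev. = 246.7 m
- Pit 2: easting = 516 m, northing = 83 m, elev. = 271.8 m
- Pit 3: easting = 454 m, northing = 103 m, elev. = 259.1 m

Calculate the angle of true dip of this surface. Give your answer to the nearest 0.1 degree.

11.2°

Two edge vectors: Pit 1→Pit 2 = (65, -143, 25.1), Pit 1→Pit 3 = (3, -123, 12.4).
Normal n = (Pit 1→Pit 2) × (Pit 1→Pit 3) = (1314.1, -730.7, -7566).
So ∂z/∂easting = −n_x/n_z = 0.17368 and ∂z/∂northing = −n_y/n_z = −0.09658.
Gradient magnitude |∇z| = √(a² + b²) = √(0.03017 + 0.00933) = 0.19873.
True dip = arctan(0.19873) = 11.2°, dipping toward WNW (azimuth ≈ 299°).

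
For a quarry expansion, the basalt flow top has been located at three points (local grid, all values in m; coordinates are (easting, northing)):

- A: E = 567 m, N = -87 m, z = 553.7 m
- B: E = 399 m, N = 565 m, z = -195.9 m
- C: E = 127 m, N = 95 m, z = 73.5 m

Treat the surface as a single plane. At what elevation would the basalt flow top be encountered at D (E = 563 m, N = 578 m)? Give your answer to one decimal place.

Let the plane be z = a·E + b·N + c.
B−A: −168a + 652b = −749.6;  C−A: −440a + 182b = −480.2.
Solving gives a = 0.68927, b = −0.97209.
Then c = 553.7 − a·567 − b·-87 = 78.31.
At (563, 578): z = 388.1 − 561.9 + 78.31 = -95.5 m.

-95.5 m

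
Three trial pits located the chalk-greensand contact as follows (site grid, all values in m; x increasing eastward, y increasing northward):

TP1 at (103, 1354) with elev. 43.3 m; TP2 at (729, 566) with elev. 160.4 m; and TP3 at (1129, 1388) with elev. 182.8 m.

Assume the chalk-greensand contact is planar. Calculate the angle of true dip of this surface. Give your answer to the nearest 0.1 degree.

8.1°

Let the plane be z = a·x + b·y + c.
TP2−TP1: 626a − 788b = 117.1;  TP3−TP1: 1026a + 34b = 139.5.
Solving gives a = 0.13728, b = −0.03955.
Gradient magnitude |∇z| = √(a² + b²) = √(0.01884 + 0.00156) = 0.14286.
True dip = arctan(0.14286) = 8.1°, dipping toward WNW (azimuth ≈ 286°).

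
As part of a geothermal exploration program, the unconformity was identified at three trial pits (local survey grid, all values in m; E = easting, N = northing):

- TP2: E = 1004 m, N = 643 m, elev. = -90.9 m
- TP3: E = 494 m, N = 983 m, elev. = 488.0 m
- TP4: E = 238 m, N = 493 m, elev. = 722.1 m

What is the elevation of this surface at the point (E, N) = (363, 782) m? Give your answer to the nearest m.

Let the plane be z = a·E + b·N + c.
TP3−TP2: −510a + 340b = 578.9;  TP4−TP2: −766a − 150b = 813.
Solving gives a = −1.07810, b = 0.08550.
Then c = -90.9 − a·1004 − b·643 = 936.54.
At (363, 782): z = −391.4 + 66.9 + 936.54 = 612.0 m.

612 m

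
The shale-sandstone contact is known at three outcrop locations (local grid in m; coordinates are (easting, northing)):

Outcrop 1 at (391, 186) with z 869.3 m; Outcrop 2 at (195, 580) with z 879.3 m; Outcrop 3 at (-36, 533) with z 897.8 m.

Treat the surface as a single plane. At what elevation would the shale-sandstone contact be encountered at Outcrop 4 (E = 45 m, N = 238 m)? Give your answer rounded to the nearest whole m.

Let the plane be z = a·E + b·N + c.
Outcrop 2−Outcrop 1: −196a + 394b = 10;  Outcrop 3−Outcrop 1: −427a + 347b = 28.5.
Solving gives a = −0.07742, b = −0.01313.
Then c = 869.3 − a·391 − b·186 = 902.01.
At (45, 238): z = −3.5 − 3.1 + 902.01 = 895.4 m.

895 m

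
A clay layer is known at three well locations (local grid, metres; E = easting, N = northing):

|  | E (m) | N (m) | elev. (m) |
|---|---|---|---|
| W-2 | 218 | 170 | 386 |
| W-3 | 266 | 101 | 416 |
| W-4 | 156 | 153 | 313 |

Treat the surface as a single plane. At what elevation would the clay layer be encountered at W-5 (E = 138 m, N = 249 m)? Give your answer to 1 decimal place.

324.4 m

Two edge vectors: W-2→W-3 = (48, -69, 30), W-2→W-4 = (-62, -17, -73).
Normal n = (W-2→W-3) × (W-2→W-4) = (5547, 1644, -5094).
So ∂z/∂E = −n_x/n_z = 1.08893 and ∂z/∂N = −n_y/n_z = 0.32273.
Intercept c from W-2: 386 − 237.39 − 54.86 = 93.75.
At (138, 249): z = 150.3 + 80.4 + 93.75 = 324.4 m.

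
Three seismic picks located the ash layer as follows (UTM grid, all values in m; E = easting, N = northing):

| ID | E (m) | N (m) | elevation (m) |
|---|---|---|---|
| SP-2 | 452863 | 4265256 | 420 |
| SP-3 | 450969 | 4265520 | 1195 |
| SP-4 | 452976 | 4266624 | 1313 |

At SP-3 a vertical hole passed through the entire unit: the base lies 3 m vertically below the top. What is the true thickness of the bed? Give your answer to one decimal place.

Let the plane be z = a·E + b·N + c.
SP-3−SP-2: −1894a + 264b = 775;  SP-4−SP-2: 113a + 1368b = 893.
Solving gives a = −0.31458, b = 0.67876.
|∇z| = √(a²+b²) = 0.74812, so dip δ = arctan(0.74812) = 36.80°.
True thickness = vertical thickness × cos δ = 3 × cos 36.80° = 2.4 m.

2.4 m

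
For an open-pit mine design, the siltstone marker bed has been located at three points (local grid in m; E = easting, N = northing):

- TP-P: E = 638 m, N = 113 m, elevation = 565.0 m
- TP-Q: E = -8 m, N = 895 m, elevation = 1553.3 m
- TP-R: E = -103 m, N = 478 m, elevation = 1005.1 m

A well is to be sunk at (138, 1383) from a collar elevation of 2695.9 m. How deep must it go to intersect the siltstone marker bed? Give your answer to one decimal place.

Let the plane be z = a·E + b·N + c.
TP-Q−TP-P: −646a + 782b = 988.3;  TP-R−TP-P: −741a + 365b = 440.1.
Solving gives a = 0.048218, b = 1.303643.
Then c = 565 − a·638 − b·113 = 386.92.
At (138, 1383): z_contact = 6.65 + 1802.94 + 386.92 = 2196.52 m.
Depth below ground = 2695.9 − 2196.52 = 499.4 m.

499.4 m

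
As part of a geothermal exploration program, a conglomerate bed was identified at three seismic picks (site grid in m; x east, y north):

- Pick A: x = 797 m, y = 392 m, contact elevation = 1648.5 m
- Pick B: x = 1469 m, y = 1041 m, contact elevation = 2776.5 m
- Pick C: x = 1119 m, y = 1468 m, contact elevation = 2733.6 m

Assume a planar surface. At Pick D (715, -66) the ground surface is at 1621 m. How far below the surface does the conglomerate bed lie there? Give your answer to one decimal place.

379.8 m

Two edge vectors: Pick A→Pick B = (672, 649, 1128), Pick A→Pick C = (322, 1076, 1085.1).
Normal n = (Pick A→Pick B) × (Pick A→Pick C) = (-509498.1, -365971.2, 514094).
So ∂z/∂x = −n_x/n_z = 0.991060 and ∂z/∂y = −n_y/n_z = 0.711876.
Intercept c from Pick A: 1648.5 − 789.87 − 279.06 = 579.57.
At (715, -66): z_contact = 708.61 − 46.98 + 579.57 = 1241.19 m.
Depth below ground = 1621 − 1241.19 = 379.8 m.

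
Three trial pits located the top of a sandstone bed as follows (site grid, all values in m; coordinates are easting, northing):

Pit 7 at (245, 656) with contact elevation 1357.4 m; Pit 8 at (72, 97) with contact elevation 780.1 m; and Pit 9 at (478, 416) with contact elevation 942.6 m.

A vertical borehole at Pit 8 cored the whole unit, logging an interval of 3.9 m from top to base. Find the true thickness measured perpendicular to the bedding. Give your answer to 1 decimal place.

2.4 m

Two edge vectors: Pit 7→Pit 8 = (-173, -559, -577.3), Pit 7→Pit 9 = (233, -240, -414.8).
Normal n = (Pit 7→Pit 8) × (Pit 7→Pit 9) = (93321.2, -206271.3, 171767).
So ∂z/∂easting = −n_x/n_z = −0.54330 and ∂z/∂northing = −n_y/n_z = 1.20088.
|∇z| = √(a²+b²) = 1.31806, so dip δ = arctan(1.31806) = 52.81°.
True thickness = vertical thickness × cos δ = 3.9 × cos 52.81° = 2.4 m.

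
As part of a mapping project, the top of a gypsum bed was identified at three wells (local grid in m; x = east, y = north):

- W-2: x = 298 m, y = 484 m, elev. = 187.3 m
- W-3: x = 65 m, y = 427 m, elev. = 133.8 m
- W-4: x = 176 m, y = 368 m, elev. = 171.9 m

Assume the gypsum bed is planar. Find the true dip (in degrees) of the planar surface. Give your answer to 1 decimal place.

16.9°

Let the plane be z = a·x + b·y + c.
W-3−W-2: −233a − 57b = −53.5;  W-4−W-2: −122a − 116b = −15.4.
Solving gives a = 0.26543, b = −0.14640.
Gradient magnitude |∇z| = √(a² + b²) = √(0.07045 + 0.02143) = 0.30312.
True dip = arctan(0.30312) = 16.9°, dipping toward WNW (azimuth ≈ 299°).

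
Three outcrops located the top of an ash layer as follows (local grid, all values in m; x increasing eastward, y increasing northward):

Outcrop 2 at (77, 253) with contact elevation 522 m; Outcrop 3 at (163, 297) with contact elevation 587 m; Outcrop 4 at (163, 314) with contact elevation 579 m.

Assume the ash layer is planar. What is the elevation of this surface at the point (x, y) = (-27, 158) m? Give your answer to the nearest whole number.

463 m

Two edge vectors: Outcrop 2→Outcrop 3 = (86, 44, 65), Outcrop 2→Outcrop 4 = (86, 61, 57).
Normal n = (Outcrop 2→Outcrop 3) × (Outcrop 2→Outcrop 4) = (-1457, 688, 1462).
So ∂z/∂x = −n_x/n_z = 0.99658 and ∂z/∂y = −n_y/n_z = −0.47059.
Intercept c from Outcrop 2: 522 − 76.74 + 119.06 = 564.32.
At (-27, 158): z = −26.9 − 74.4 + 564.32 = 463.1 m.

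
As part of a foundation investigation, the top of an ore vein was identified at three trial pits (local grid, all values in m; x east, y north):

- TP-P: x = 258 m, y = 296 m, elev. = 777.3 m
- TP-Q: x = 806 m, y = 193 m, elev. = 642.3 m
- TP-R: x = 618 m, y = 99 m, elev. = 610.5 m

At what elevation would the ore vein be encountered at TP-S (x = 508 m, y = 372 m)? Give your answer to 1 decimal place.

790.0 m

Let the plane be z = a·x + b·y + c.
TP-Q−TP-P: 548a − 103b = −135;  TP-R−TP-P: 360a − 197b = −166.8.
Solving gives a = −0.13283, b = 0.60396.
Then c = 777.3 − a·258 − b·296 = 632.80.
At (508, 372): z = −67.5 + 224.7 + 632.80 = 790.0 m.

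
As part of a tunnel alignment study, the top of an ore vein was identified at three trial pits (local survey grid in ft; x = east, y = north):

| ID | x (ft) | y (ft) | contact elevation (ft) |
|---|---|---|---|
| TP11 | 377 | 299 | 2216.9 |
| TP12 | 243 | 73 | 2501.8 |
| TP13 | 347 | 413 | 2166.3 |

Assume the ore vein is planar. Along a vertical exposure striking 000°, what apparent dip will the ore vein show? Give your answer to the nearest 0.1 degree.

Two edge vectors: TP11→TP12 = (-134, -226, 284.9), TP11→TP13 = (-30, 114, -50.6).
Normal n = (TP11→TP12) × (TP11→TP13) = (-21043, -15327.4, -22056).
So ∂z/∂x = −n_x/n_z = −0.95407 and ∂z/∂y = −n_y/n_z = −0.69493.
Unit vector along 000° is (sin 0°, cos 0°) = (0.0000, 1.0000).
Slope in that direction = a·(0.0000) + b·(1.0000) = −0.69493.
Apparent dip = arctan|0.69493| = 34.8° (true dip is 49.7°, so apparent ≤ true as expected).

34.8°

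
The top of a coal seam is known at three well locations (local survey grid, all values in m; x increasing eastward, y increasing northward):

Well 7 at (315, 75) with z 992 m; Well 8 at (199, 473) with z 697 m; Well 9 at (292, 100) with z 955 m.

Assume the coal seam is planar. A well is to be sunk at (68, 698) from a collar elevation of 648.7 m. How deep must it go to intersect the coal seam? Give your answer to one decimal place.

195.4 m

Let the plane be z = a·x + b·y + c.
Well 8−Well 7: −116a + 398b = −295;  Well 9−Well 7: −23a + 25b = −37.
Solving gives a = 1.17541, b = −0.39862.
Then c = 992 − a·315 − b·75 = 651.64.
At (68, 698): z_contact = 79.93 − 278.24 + 651.64 = 453.33 m.
Depth below ground = 648.7 − 453.33 = 195.4 m.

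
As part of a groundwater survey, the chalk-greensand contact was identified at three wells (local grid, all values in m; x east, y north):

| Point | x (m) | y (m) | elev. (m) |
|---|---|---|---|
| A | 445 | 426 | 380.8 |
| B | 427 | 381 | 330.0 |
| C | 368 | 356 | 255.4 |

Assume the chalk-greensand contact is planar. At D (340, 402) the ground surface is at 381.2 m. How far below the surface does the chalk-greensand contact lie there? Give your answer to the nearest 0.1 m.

117.8 m

Two edge vectors: A→B = (-18, -45, -50.8), A→C = (-77, -70, -125.4).
Normal n = (A→B) × (A→C) = (2087, 1654.4, -2205).
So ∂z/∂x = −n_x/n_z = 0.94649 and ∂z/∂y = −n_y/n_z = 0.75029.
Intercept c from A: 380.8 − 421.19 − 319.63 = −360.01.
At (340, 402): z_contact = 321.80 + 301.62 − 360.01 = 263.41 m.
Depth below ground = 381.2 − 263.41 = 117.8 m.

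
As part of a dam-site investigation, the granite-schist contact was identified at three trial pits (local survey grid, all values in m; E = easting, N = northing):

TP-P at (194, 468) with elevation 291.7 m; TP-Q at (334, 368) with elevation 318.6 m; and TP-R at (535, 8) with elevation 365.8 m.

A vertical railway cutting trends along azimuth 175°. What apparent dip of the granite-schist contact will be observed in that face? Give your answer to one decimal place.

3.1°

Let the plane be z = a·E + b·N + c.
TP-Q−TP-P: 140a − 100b = 26.9;  TP-R−TP-P: 341a − 460b = 74.1.
Solving gives a = 0.16383, b = −0.03964.
Unit vector along 175° is (sin 175°, cos 175°) = (0.0872, -0.9962).
Slope in that direction = a·(0.0872) + b·(-0.9962) = 0.05377.
Apparent dip = arctan|0.05377| = 3.1° (true dip is 9.6°, so apparent ≤ true as expected).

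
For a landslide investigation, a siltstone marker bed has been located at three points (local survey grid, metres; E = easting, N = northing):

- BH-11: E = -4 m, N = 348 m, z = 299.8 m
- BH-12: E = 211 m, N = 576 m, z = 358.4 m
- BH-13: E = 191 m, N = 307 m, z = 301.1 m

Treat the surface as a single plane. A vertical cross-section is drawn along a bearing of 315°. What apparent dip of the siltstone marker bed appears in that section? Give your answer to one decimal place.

6.4°

Two edge vectors: BH-11→BH-12 = (215, 228, 58.6), BH-11→BH-13 = (195, -41, 1.3).
Normal n = (BH-11→BH-12) × (BH-11→BH-13) = (2699, 11147.5, -53275).
So ∂z/∂E = −n_x/n_z = 0.05066 and ∂z/∂N = −n_y/n_z = 0.20924.
Unit vector along 315° is (sin 315°, cos 315°) = (-0.7071, 0.7071).
Slope in that direction = a·(-0.7071) + b·(0.7071) = 0.11213.
Apparent dip = arctan|0.11213| = 6.4° (true dip is 12.1°, so apparent ≤ true as expected).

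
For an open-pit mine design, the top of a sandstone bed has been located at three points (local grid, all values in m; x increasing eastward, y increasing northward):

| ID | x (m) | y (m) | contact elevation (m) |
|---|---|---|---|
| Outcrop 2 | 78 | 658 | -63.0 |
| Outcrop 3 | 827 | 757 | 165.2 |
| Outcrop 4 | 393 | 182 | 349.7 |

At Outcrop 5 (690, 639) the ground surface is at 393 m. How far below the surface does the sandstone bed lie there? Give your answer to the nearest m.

208 m

Two edge vectors: Outcrop 2→Outcrop 3 = (749, 99, 228.2), Outcrop 2→Outcrop 4 = (315, -476, 412.7).
Normal n = (Outcrop 2→Outcrop 3) × (Outcrop 2→Outcrop 4) = (149480.5, -237229.3, -387709).
So ∂z/∂x = −n_x/n_z = 0.38555 and ∂z/∂y = −n_y/n_z = −0.61187.
Intercept c from Outcrop 2: -63 − 30.07 + 402.61 = 309.54.
At (690, 639): z_contact = 266.0 − 391.0 + 309.54 = 184.6 m.
Depth below ground = 393 − 184.6 = 208 m.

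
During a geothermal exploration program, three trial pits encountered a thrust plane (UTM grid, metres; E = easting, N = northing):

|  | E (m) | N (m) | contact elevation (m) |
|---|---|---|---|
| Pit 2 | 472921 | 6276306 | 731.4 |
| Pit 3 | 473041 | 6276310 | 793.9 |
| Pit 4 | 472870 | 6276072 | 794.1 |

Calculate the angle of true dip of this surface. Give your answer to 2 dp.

Two edge vectors: Pit 2→Pit 3 = (120, 4, 62.5), Pit 2→Pit 4 = (-51, -234, 62.7).
Normal n = (Pit 2→Pit 3) × (Pit 2→Pit 4) = (14875.8, -10711.5, -27876).
So ∂z/∂E = −n_x/n_z = 0.53364 and ∂z/∂N = −n_y/n_z = −0.38426.
Gradient magnitude |∇z| = √(a² + b²) = √(0.28477 + 0.14765) = 0.65759.
True dip = arctan(0.65759) = 33.33°, dipping toward NW (azimuth ≈ 306°).

33.33°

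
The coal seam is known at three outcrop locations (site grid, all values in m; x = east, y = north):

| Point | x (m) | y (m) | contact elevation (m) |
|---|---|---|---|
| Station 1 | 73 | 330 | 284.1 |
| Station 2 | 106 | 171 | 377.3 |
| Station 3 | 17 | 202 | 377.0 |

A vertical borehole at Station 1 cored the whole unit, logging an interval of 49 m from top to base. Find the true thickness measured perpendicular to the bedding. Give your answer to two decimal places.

40.76 m

Two edge vectors: Station 1→Station 2 = (33, -159, 93.2), Station 1→Station 3 = (-56, -128, 92.9).
Normal n = (Station 1→Station 2) × (Station 1→Station 3) = (-2841.5, -8284.9, -13128).
So ∂z/∂x = −n_x/n_z = −0.21645 and ∂z/∂y = −n_y/n_z = −0.63109.
|∇z| = √(a²+b²) = 0.66717, so dip δ = arctan(0.66717) = 33.71°.
True thickness = vertical thickness × cos δ = 49 × cos 33.71° = 40.76 m.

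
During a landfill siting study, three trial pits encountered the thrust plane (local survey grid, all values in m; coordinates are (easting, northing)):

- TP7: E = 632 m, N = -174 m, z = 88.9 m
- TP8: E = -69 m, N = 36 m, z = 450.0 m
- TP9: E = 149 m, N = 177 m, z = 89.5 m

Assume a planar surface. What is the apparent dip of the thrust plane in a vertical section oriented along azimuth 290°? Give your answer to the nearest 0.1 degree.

22.4°

Let the plane be z = a·E + b·N + c.
TP8−TP7: −701a + 210b = 361.1;  TP9−TP7: −483a + 351b = 0.6.
Solving gives a = −0.87553, b = −1.20308.
Unit vector along 290° is (sin 290°, cos 290°) = (-0.9397, 0.3420).
Slope in that direction = a·(-0.9397) + b·(0.3420) = 0.41125.
Apparent dip = arctan|0.41125| = 22.4° (true dip is 56.1°, so apparent ≤ true as expected).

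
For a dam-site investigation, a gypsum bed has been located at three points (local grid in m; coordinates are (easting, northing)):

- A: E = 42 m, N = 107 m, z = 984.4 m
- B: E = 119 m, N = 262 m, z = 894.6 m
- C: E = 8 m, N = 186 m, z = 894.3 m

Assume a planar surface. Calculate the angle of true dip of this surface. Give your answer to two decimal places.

46.88°

Two edge vectors: A→B = (77, 155, -89.8), A→C = (-34, 79, -90.1).
Normal n = (A→B) × (A→C) = (-6871.3, 9990.9, 11353).
So ∂z/∂E = −n_x/n_z = 0.60524 and ∂z/∂N = −n_y/n_z = −0.88002.
Gradient magnitude |∇z| = √(a² + b²) = √(0.36632 + 0.77444) = 1.06806.
True dip = arctan(1.06806) = 46.88°, dipping toward NW (azimuth ≈ 325°).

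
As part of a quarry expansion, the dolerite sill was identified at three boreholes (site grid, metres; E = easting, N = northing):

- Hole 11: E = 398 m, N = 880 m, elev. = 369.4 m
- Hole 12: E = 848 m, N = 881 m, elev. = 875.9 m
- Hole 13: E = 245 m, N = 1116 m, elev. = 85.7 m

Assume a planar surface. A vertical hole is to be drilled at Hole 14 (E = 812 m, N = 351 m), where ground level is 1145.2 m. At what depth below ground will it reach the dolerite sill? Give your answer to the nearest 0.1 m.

59.8 m

Two edge vectors: Hole 11→Hole 12 = (450, 1, 506.5), Hole 11→Hole 13 = (-153, 236, -283.7).
Normal n = (Hole 11→Hole 12) × (Hole 11→Hole 13) = (-119817.7, 50170.5, 106353).
So ∂z/∂E = −n_x/n_z = 1.126604 and ∂z/∂N = −n_y/n_z = −0.471736.
Intercept c from Hole 11: 369.4 − 448.39 + 415.13 = 336.14.
At (812, 351): z_contact = 914.80 − 165.58 + 336.14 = 1085.36 m.
Depth below ground = 1145.2 − 1085.36 = 59.8 m.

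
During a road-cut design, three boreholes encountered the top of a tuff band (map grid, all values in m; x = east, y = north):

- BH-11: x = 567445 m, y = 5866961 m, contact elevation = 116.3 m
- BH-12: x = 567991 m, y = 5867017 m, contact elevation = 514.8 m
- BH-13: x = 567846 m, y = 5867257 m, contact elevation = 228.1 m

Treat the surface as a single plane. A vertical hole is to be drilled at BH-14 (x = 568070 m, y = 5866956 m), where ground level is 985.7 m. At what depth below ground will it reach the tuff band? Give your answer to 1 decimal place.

364.2 m

Let the plane be z = a·x + b·y + c.
BH-12−BH-11: 546a + 56b = 398.5;  BH-13−BH-11: 401a + 296b = 111.8.
Solving gives a = 0.802638689, b = −0.709655792.
Then c = 116.3 − a·567445 − b·5866961 = 3708185.84.
At (568070, 5866956): z_contact = 455954.96 − 4163519.31 + 3708185.84 = 621.50 m.
Depth below ground = 985.7 − 621.50 = 364.2 m.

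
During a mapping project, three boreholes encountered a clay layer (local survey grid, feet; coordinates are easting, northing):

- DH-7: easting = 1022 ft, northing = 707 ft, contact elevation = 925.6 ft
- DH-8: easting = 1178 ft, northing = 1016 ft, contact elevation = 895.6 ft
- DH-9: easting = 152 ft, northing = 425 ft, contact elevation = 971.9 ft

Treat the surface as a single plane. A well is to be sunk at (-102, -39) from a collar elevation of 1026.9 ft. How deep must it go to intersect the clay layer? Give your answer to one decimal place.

Two edge vectors: DH-7→DH-8 = (156, 309, -30), DH-7→DH-9 = (-870, -282, 46.3).
Normal n = (DH-7→DH-8) × (DH-7→DH-9) = (5846.7, 18877.2, 224838).
So ∂z/∂easting = −n_x/n_z = −0.026004 and ∂z/∂northing = −n_y/n_z = −0.083959.
Intercept c from DH-7: 925.6 + 26.58 + 59.36 = 1011.54.
At (-102, -39): z_contact = 2.65 + 3.27 + 1011.54 = 1017.46 ft.
Depth below ground = 1026.9 − 1017.46 = 9.4 ft.

9.4 ft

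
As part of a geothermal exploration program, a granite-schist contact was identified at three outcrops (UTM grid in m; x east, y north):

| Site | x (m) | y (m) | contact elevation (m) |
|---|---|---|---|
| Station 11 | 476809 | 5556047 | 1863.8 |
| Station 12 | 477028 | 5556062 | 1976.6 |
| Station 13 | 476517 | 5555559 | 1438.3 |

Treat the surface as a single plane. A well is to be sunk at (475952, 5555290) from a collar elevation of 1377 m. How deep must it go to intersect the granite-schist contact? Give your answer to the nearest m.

365 m

Two edge vectors: Station 11→Station 12 = (219, 15, 112.8), Station 11→Station 13 = (-292, -488, -425.5).
Normal n = (Station 11→Station 12) × (Station 11→Station 13) = (48663.9, 60246.9, -102492).
So ∂z/∂x = −n_x/n_z = 0.47480681 and ∂z/∂y = −n_y/n_z = 0.58782051.
Intercept c from Station 11: 1863.8 − 226392.16 − 3265958.40 = −3490486.76.
At (475952, 5555290): z_contact = 225985.3 + 3265513.4 − 3490486.76 = 1011.9 m.
Depth below ground = 1377 − 1011.9 = 365 m.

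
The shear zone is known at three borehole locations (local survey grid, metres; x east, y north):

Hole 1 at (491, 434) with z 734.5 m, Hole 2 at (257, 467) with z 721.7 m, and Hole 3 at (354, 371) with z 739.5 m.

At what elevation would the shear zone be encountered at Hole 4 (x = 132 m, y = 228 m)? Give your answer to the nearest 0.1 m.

Two edge vectors: Hole 1→Hole 2 = (-234, 33, -12.8), Hole 1→Hole 3 = (-137, -63, 5).
Normal n = (Hole 1→Hole 2) × (Hole 1→Hole 3) = (-641.4, 2923.6, 19263).
So ∂z/∂x = −n_x/n_z = 0.03330 and ∂z/∂y = −n_y/n_z = −0.15177.
Intercept c from Hole 1: 734.5 − 16.35 + 65.87 = 784.02.
At (132, 228): z = 4.4 − 34.6 + 784.02 = 753.8 m.

753.8 m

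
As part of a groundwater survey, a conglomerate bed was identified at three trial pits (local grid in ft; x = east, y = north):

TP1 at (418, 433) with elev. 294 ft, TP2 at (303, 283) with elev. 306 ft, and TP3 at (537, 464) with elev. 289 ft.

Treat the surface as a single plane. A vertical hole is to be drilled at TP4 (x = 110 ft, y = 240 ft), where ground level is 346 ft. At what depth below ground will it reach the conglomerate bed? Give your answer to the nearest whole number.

Let the plane be z = a·x + b·y + c.
TP2−TP1: −115a − 150b = 12;  TP3−TP1: 119a + 31b = −5.
Solving gives a = −0.02646, b = −0.05971.
Then c = 294 − a·418 − b·433 = 330.92.
At (110, 240): z_contact = −2.9 − 14.3 + 330.92 = 313.7 ft.
Depth below ground = 346 − 313.7 = 32 ft.

32 ft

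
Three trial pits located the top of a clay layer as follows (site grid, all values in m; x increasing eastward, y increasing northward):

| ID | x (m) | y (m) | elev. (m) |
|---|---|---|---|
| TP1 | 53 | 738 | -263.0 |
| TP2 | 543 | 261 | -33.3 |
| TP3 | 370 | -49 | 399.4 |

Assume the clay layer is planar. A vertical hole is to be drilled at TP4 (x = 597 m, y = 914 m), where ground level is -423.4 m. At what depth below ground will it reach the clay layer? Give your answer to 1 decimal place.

342.3 m

Two edge vectors: TP1→TP2 = (490, -477, 229.7), TP1→TP3 = (317, -787, 662.4).
Normal n = (TP1→TP2) × (TP1→TP3) = (-135190.9, -251761.1, -234421).
So ∂z/∂x = −n_x/n_z = −0.57670 and ∂z/∂y = −n_y/n_z = −1.07397.
Intercept c from TP1: -263 + 30.57 + 792.59 = 560.15.
At (597, 914): z_contact = −344.29 − 981.61 + 560.15 = -765.74 m.
Depth below ground = -423.4 − (-765.74) = 342.3 m.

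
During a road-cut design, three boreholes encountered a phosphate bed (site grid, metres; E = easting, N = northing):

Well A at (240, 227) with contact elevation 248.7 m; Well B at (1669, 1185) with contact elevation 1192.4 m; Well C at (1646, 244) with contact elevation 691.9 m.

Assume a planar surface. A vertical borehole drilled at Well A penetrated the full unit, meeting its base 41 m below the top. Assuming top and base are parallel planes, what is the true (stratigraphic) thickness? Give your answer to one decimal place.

35.0 m

Two edge vectors: Well A→Well B = (1429, 958, 943.7), Well A→Well C = (1406, 17, 443.2).
Normal n = (Well A→Well B) × (Well A→Well C) = (408542.7, 693509.4, -1322655).
So ∂z/∂E = −n_x/n_z = 0.30888 and ∂z/∂N = −n_y/n_z = 0.52433.
|∇z| = √(a²+b²) = 0.60855, so dip δ = arctan(0.60855) = 31.32°.
True thickness = vertical thickness × cos δ = 41 × cos 31.32° = 35.0 m.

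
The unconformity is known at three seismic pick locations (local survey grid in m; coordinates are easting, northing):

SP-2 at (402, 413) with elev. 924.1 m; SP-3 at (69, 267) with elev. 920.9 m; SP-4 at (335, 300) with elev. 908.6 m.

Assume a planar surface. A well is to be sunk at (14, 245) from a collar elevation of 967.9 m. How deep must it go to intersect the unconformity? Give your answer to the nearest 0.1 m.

Two edge vectors: SP-2→SP-3 = (-333, -146, -3.2), SP-2→SP-4 = (-67, -113, -15.5).
Normal n = (SP-2→SP-3) × (SP-2→SP-4) = (1901.4, -4947.1, 27847).
So ∂z/∂easting = −n_x/n_z = −0.06828 and ∂z/∂northing = −n_y/n_z = 0.17765.
Intercept c from SP-2: 924.1 + 27.45 − 73.37 = 878.18.
At (14, 245): z_contact = −0.96 + 43.52 + 878.18 = 920.75 m.
Depth below ground = 967.9 − 920.75 = 47.2 m.

47.2 m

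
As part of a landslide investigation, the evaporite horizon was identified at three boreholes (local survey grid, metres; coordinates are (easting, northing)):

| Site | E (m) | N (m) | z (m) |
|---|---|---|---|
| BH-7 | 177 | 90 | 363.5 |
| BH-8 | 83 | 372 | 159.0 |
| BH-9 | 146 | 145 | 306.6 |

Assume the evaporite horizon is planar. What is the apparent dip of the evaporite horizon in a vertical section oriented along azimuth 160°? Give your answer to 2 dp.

35.76°

Let the plane be z = a·E + b·N + c.
BH-8−BH-7: −94a + 282b = −204.5;  BH-9−BH-7: −31a + 55b = −56.9.
Solving gives a = 1.34331, b = −0.27741.
Unit vector along 160° is (sin 160°, cos 160°) = (0.3420, -0.9397).
Slope in that direction = a·(0.3420) + b·(-0.9397) = 0.72012.
Apparent dip = arctan|0.72012| = 35.76° (true dip is 53.9°, so apparent ≤ true as expected).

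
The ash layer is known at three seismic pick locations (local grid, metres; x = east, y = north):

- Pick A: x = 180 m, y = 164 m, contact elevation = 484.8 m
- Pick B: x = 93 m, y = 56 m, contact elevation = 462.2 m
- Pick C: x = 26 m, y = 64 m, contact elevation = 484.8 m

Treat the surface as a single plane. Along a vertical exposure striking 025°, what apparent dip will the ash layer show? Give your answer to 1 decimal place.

15.5°

Two edge vectors: Pick A→Pick B = (-87, -108, -22.6), Pick A→Pick C = (-154, -100, 0).
Normal n = (Pick A→Pick B) × (Pick A→Pick C) = (-2260, 3480.4, -7932).
So ∂z/∂x = −n_x/n_z = −0.28492 and ∂z/∂y = −n_y/n_z = 0.43878.
Unit vector along 025° is (sin 25°, cos 25°) = (0.4226, 0.9063).
Slope in that direction = a·(0.4226) + b·(0.9063) = 0.27726.
Apparent dip = arctan|0.27726| = 15.5° (true dip is 27.6°, so apparent ≤ true as expected).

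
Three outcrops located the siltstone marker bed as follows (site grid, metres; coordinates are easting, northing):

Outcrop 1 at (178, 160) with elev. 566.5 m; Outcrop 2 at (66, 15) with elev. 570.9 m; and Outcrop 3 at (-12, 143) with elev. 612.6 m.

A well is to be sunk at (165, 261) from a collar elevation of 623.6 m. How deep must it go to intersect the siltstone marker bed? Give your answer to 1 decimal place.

Let the plane be z = a·easting + b·northing + c.
Outcrop 2−Outcrop 1: −112a − 145b = 4.4;  Outcrop 3−Outcrop 1: −190a − 17b = 46.1.
Solving gives a = −0.25773, b = 0.16873.
Then c = 566.5 − a·178 − b·160 = 585.38.
At (165, 261): z_contact = −42.53 + 44.04 + 585.38 = 586.89 m.
Depth below ground = 623.6 − 586.89 = 36.7 m.

36.7 m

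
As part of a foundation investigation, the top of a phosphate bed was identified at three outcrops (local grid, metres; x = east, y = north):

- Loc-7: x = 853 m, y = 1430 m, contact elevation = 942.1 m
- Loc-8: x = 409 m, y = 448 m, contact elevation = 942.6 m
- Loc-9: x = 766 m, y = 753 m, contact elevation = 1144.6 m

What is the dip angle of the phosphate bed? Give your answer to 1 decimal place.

Let the plane be z = a·x + b·y + c.
Loc-8−Loc-7: −444a − 982b = 0.5;  Loc-9−Loc-7: −87a − 677b = 202.5.
Solving gives a = 0.92267, b = −0.41768.
Gradient magnitude |∇z| = √(a² + b²) = √(0.85132 + 0.17446) = 1.01281.
True dip = arctan(1.01281) = 45.4°, dipping toward WNW (azimuth ≈ 294°).

45.4°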